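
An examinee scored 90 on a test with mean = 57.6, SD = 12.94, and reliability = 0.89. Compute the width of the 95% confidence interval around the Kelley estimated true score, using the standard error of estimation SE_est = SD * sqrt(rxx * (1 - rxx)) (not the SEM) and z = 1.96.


True score estimate = 0.89*90 + 0.11*57.6 = 86.436
SE_est = SD * sqrt(rxx * (1 - rxx)) = 12.94 * sqrt(0.89 * 0.11) = 12.94 * sqrt(0.0979) = 4.048793
CI = T_est +/- z * SE_est, so width = 2 * z * SE_est = 2 * 1.96 * 4.048793
Width = 15.8713

15.8713


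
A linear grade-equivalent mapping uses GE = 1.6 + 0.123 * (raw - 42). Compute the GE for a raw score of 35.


raw - median = 35 - 42 = -7
slope * diff = 0.123 * -7 = -0.861
GE = 1.6 + -0.861
GE = 0.739

0.739


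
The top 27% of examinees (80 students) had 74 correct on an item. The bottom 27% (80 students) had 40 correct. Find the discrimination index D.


p_upper = 74/80 = 0.925
p_lower = 40/80 = 0.5
D = 0.925 - 0.5 = 0.425

0.425


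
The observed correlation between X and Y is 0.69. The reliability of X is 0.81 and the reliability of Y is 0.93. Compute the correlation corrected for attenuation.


r_corrected = rxy / sqrt(rxx * ryy)
= 0.69 / sqrt(0.81 * 0.93)
= 0.69 / sqrt(0.7533)
= 0.69 / 0.867929
r_corrected = 0.795

0.795


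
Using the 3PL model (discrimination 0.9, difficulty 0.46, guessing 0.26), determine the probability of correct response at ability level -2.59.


logit = 0.9*(-2.59 - 0.46) = -2.745
P* = 1/(1 + exp(--2.745)) = 0.0604
P = 0.26 + (1 - 0.26) * 0.0604
P = 0.3047

0.3047


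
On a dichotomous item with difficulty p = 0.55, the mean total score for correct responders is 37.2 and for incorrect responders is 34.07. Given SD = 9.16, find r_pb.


q = 1 - p = 0.45
rpb = ((M1 - M0) / SD) * sqrt(p * q)
rpb = ((37.2 - 34.07) / 9.16) * sqrt(0.55 * 0.45)
rpb = 0.17

0.17


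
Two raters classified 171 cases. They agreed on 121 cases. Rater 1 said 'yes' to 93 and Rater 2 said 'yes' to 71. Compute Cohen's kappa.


P_o = 121/171 = 0.707602
P_e = (93*71 + 78*100) / 29241 = 0.492562
kappa = (P_o - P_e) / (1 - P_e)
kappa = (0.707602 - 0.492562) / (1 - 0.492562)
kappa = 0.4238

0.4238


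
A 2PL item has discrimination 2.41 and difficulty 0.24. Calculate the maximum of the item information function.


For 2PL, max info at theta = b = 0.24
I_max = a^2 / 4 = 2.41^2 / 4
= 5.8081 / 4
I_max = 1.452

1.452


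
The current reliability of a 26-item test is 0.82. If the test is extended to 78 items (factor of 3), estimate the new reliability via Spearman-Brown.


r_new = (n * rxx) / (1 + (n-1) * rxx)
r_new = (3 * 0.82) / (1 + 2 * 0.82)
r_new = 2.46 / 2.64
r_new = 0.9318

0.9318


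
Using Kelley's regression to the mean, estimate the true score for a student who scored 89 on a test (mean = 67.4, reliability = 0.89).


T_est = rxx * X + (1 - rxx) * mean
T_est = 0.89 * 89 + 0.11 * 67.4
T_est = 79.21 + 7.414
T_est = 86.624

86.624


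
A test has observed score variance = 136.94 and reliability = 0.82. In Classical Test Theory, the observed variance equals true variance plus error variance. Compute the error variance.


var_true = rxx * var_obs = 0.82 * 136.94 = 112.2908
var_error = var_obs - var_true
var_error = 136.94 - 112.2908
var_error = 24.6492

24.6492


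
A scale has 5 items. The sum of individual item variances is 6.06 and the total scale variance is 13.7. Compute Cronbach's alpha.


alpha = (k/(k-1)) * (1 - sum(si^2)/s_total^2)
= (5/4) * (1 - 6.06/13.7)
alpha = 0.6971

0.6971


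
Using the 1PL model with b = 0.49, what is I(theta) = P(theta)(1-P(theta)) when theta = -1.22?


P = 1/(1+exp(-(-1.22-0.49))) = 0.1532
I = P*(1-P) = 0.1532 * 0.8468
I = 0.1297

0.1297


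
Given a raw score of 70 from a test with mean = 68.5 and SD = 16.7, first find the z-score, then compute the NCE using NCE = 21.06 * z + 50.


z = (X - mean) / SD = (70 - 68.5) / 16.7
z = 1.5 / 16.7
z = 0.0898
NCE = NCE = 21.06z + 50
Carry z at full precision (z = 1.5 / 16.7) into the conversion:
NCE = 21.06 * (1.5 / 16.7) + 50 = 31.59 / 16.7 + 50
NCE = 1.8916 + 50
NCE = 51.8916

51.8916


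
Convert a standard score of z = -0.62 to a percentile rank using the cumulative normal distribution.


CDF(z) = 0.5 * (1 + erf(z/sqrt(2)))
erf(-0.4384) = -0.4647
CDF = 0.2676
Percentile rank = 0.2676 * 100 = 26.76

26.76


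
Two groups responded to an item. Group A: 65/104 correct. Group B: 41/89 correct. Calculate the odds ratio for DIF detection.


Odds_A = 65/39 = 1.6667
Odds_B = 41/48 = 0.8542
OR = Odds_A / Odds_B = 1.6667 / 0.8542
Exactly, OR = (65 * 48) / (39 * 41) = 3120 / 1599
OR = 1.9512

1.9512


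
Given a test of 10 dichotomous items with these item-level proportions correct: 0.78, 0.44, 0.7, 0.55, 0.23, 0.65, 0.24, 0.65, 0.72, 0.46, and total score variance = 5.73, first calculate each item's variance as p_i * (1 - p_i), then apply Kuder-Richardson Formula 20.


For each item, compute p_i * q_i:
  Item 1: 0.78 * 0.22 = 0.1716
  Item 2: 0.44 * 0.56 = 0.2464
  Item 3: 0.7 * 0.3 = 0.21
  Item 4: 0.55 * 0.45 = 0.2475
  Item 5: 0.23 * 0.77 = 0.1771
  Item 6: 0.65 * 0.35 = 0.2275
  Item 7: 0.24 * 0.76 = 0.1824
  Item 8: 0.65 * 0.35 = 0.2275
  Item 9: 0.72 * 0.28 = 0.2016
  Item 10: 0.46 * 0.54 = 0.2484
Sum(p_i * q_i) = 0.1716 + 0.2464 + 0.21 + 0.2475 + 0.1771 + 0.2275 + 0.1824 + 0.2275 + 0.2016 + 0.2484 = 2.14
KR-20 = (k/(k-1)) * (1 - Sum(p_i*q_i) / Var_total)
= (10/9) * (1 - 2.14/5.73)
= 1.1111 * 0.6265
KR-20 = 0.6961

0.6961


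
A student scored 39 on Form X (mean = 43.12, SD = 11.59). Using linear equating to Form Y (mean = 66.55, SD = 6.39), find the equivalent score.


slope = SD_Y / SD_X = 6.39 / 11.59 ~ 0.5513
intercept = mean_Y - slope * mean_X = 66.55 - (6.39 / 11.59) * 43.12 ~ 42.7763
Y = slope * X + intercept. To avoid rounding drift from the rounded slope/intercept, evaluate the equivalent form Y = mean_Y + SD_Y * (X - mean_X) / SD_X at full precision:
Y = 66.55 + 6.39 * (39 - 43.12) / 11.59
Y = 66.55 - 6.39 * 4.12 / 11.59
Y = 66.55 - 26.3268 / 11.59
Y = 66.55 - 2.2715
Y = 64.2785

64.2785


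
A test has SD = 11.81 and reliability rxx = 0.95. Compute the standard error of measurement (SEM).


SEM = SD * sqrt(1 - rxx)
SEM = 11.81 * sqrt(1 - 0.95)
SEM = 11.81 * sqrt(0.05) = 11.81 * 0.223607
SEM = 2.6408

2.6408


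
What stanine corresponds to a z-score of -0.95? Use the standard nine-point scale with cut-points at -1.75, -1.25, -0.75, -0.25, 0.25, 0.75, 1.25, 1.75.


Stanine boundaries: [-1.75, -1.25, -0.75, -0.25, 0.25, 0.75, 1.25, 1.75]
z = -0.95
Check each boundary:
  z >= -1.75 -> could be stanine 2
  z >= -1.25 -> could be stanine 3
  z < -0.75
  z < -0.25
  z < 0.25
  z < 0.75
  z < 1.25
  z < 1.75
Highest qualifying boundary gives stanine = 3

3


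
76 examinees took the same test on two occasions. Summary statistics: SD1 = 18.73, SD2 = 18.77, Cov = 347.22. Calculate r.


r = cov(X,Y) / (SD_X * SD_Y)
r = 347.22 / (18.73 * 18.77)
r = 347.22 / 351.5621
r = 0.9876

0.9876


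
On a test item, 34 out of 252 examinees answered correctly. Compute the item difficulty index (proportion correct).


Item difficulty p = number correct / total examinees
p = 34 / 252
p = 0.1349

0.1349


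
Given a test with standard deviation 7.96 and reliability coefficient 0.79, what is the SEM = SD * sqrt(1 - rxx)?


SEM = SD * sqrt(1 - rxx)
SEM = 7.96 * sqrt(1 - 0.79)
SEM = 7.96 * sqrt(0.21) = 7.96 * 0.458258
SEM = 3.6477

3.6477


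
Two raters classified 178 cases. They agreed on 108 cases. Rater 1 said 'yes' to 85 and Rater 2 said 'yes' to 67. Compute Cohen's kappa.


P_o = 108/178 = 0.606742
P_e = (85*67 + 93*111) / 31684 = 0.505555
kappa = (P_o - P_e) / (1 - P_e)
kappa = (0.606742 - 0.505555) / (1 - 0.505555)
kappa = 0.2046

0.2046


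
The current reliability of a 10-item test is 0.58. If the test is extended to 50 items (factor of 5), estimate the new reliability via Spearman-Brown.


r_new = (n * rxx) / (1 + (n-1) * rxx)
r_new = (5 * 0.58) / (1 + 4 * 0.58)
r_new = 2.9 / 3.32
r_new = 0.8735

0.8735


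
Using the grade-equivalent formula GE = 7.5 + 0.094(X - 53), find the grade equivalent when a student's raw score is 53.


raw - median = 53 - 53 = 0
slope * diff = 0.094 * 0 = 0.0
GE = 7.5 + 0.0
GE = 7.5

7.5


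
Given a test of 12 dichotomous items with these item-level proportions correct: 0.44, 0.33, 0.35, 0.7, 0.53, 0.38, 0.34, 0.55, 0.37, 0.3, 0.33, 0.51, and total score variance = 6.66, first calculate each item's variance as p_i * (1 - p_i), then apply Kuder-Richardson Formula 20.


For each item, compute p_i * q_i:
  Item 1: 0.44 * 0.56 = 0.2464
  Item 2: 0.33 * 0.67 = 0.2211
  Item 3: 0.35 * 0.65 = 0.2275
  Item 4: 0.7 * 0.3 = 0.21
  Item 5: 0.53 * 0.47 = 0.2491
  Item 6: 0.38 * 0.62 = 0.2356
  Item 7: 0.34 * 0.66 = 0.2244
  Item 8: 0.55 * 0.45 = 0.2475
  Item 9: 0.37 * 0.63 = 0.2331
  Item 10: 0.3 * 0.7 = 0.21
  Item 11: 0.33 * 0.67 = 0.2211
  Item 12: 0.51 * 0.49 = 0.2499
Sum(p_i * q_i) = 0.2464 + 0.2211 + 0.2275 + 0.21 + 0.2491 + 0.2356 + 0.2244 + 0.2475 + 0.2331 + 0.21 + 0.2211 + 0.2499 = 2.7757
KR-20 = (k/(k-1)) * (1 - Sum(p_i*q_i) / Var_total)
= (12/11) * (1 - 2.7757/6.66)
= 1.0909 * 0.5832
KR-20 = 0.6362

0.6362


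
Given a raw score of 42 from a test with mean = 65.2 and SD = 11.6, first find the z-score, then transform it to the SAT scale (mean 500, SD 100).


z = (X - mean) / SD = (42 - 65.2) / 11.6
z = -23.2 / 11.6
z = -2.0
SAT-scale = SAT = 500 + 100z
Carry z at full precision (z = -23.2 / 11.6) into the conversion:
SAT-scale = 500 + 100 * (-23.2 / 11.6) = 500 + -2320 / 11.6
SAT-scale = 500 + -200.0
SAT-scale = 300.0

300.0


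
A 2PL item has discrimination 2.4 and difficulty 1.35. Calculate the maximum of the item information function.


For 2PL, max info at theta = b = 1.35
I_max = a^2 / 4 = 2.4^2 / 4
= 5.76 / 4
I_max = 1.44

1.44


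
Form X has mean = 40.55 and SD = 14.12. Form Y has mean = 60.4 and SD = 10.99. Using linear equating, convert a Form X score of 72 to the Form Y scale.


slope = SD_Y / SD_X = 10.99 / 14.12 ~ 0.7783
intercept = mean_Y - slope * mean_X = 60.4 - (10.99 / 14.12) * 40.55 ~ 28.8388
Y = slope * X + intercept. To avoid rounding drift from the rounded slope/intercept, evaluate the equivalent form Y = mean_Y + SD_Y * (X - mean_X) / SD_X at full precision:
Y = 60.4 + 10.99 * (72 - 40.55) / 14.12
Y = 60.4 + 10.99 * 31.45 / 14.12
Y = 60.4 + 345.6355 / 14.12
Y = 60.4 + 24.4784
Y = 84.8784

84.8784


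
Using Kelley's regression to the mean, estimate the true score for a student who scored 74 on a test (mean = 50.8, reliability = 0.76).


T_est = rxx * X + (1 - rxx) * mean
T_est = 0.76 * 74 + 0.24 * 50.8
T_est = 56.24 + 12.192
T_est = 68.432

68.432


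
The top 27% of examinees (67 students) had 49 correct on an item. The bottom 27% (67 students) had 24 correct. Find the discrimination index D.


p_upper = 49/67 = 0.7313
p_lower = 24/67 = 0.3582
D = 0.7313 - 0.3582 = 0.3731

0.3731


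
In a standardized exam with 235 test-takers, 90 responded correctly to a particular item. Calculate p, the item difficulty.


Item difficulty p = number correct / total examinees
p = 90 / 235
p = 0.383

0.383


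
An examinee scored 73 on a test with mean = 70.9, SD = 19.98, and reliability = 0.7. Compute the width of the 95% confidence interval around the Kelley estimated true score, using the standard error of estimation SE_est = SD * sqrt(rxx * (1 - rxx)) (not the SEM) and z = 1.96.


True score estimate = 0.7*73 + 0.3*70.9 = 72.37
SE_est = SD * sqrt(rxx * (1 - rxx)) = 19.98 * sqrt(0.7 * 0.3) = 19.98 * sqrt(0.21) = 9.155986
CI = T_est +/- z * SE_est, so width = 2 * z * SE_est = 2 * 1.96 * 9.155986
Width = 35.8915

35.8915


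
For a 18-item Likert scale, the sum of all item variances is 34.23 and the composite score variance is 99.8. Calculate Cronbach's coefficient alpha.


alpha = (k/(k-1)) * (1 - sum(si^2)/s_total^2)
= (18/17) * (1 - 34.23/99.8)
alpha = 0.6957

0.6957


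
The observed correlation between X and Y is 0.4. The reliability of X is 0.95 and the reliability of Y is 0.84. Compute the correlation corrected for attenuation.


r_corrected = rxy / sqrt(rxx * ryy)
= 0.4 / sqrt(0.95 * 0.84)
= 0.4 / sqrt(0.798)
= 0.4 / 0.893308
r_corrected = 0.4478

0.4478


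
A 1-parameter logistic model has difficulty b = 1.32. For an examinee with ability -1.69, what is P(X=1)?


theta - b = -1.69 - 1.32 = -3.01
exp(-(theta - b)) = exp(3.01) = 20.2874
P = 1 / (1 + 20.2874)
P = 0.047

0.047


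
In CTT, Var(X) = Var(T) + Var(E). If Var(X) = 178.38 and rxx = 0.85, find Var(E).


var_true = rxx * var_obs = 0.85 * 178.38 = 151.623
var_error = var_obs - var_true
var_error = 178.38 - 151.623
var_error = 26.757

26.757


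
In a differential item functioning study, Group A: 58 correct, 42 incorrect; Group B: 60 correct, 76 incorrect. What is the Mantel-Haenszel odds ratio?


Odds_A = 58/42 = 1.381
Odds_B = 60/76 = 0.7895
OR = Odds_A / Odds_B = 1.381 / 0.7895
Exactly, OR = (58 * 76) / (42 * 60) = 4408 / 2520
OR = 1.7492

1.7492


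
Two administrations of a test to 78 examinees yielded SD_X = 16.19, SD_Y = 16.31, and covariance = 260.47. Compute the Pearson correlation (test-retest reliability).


r = cov(X,Y) / (SD_X * SD_Y)
r = 260.47 / (16.19 * 16.31)
r = 260.47 / 264.0589
r = 0.9864

0.9864


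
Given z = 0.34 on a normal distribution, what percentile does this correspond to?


CDF(z) = 0.5 * (1 + erf(z/sqrt(2)))
erf(0.2404) = 0.2661
CDF = 0.6331
Percentile rank = 0.6331 * 100 = 63.31

63.31


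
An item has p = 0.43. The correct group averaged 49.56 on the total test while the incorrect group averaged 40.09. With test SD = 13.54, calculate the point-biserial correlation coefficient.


q = 1 - p = 0.57
rpb = ((M1 - M0) / SD) * sqrt(p * q)
rpb = ((49.56 - 40.09) / 13.54) * sqrt(0.43 * 0.57)
rpb = 0.3463

0.3463


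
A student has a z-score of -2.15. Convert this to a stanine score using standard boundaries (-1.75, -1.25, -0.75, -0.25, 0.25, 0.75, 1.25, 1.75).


Stanine boundaries: [-1.75, -1.25, -0.75, -0.25, 0.25, 0.75, 1.25, 1.75]
z = -2.15
Check each boundary:
  z < -1.75
  z < -1.25
  z < -0.75
  z < -0.25
  z < 0.25
  z < 0.75
  z < 1.25
  z < 1.75
Highest qualifying boundary gives stanine = 1

1


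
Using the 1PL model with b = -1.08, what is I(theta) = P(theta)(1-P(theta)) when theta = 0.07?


P = 1/(1+exp(-(0.07--1.08))) = 0.7595
I = P*(1-P) = 0.7595 * 0.2405
I = 0.1827

0.1827


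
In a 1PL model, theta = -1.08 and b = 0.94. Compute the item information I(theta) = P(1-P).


P = 1/(1+exp(-(-1.08-0.94))) = 0.1171
I = P*(1-P) = 0.1171 * 0.8829
I = 0.1034

0.1034


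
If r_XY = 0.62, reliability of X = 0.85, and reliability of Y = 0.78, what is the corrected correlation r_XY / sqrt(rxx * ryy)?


r_corrected = rxy / sqrt(rxx * ryy)
= 0.62 / sqrt(0.85 * 0.78)
= 0.62 / sqrt(0.663)
= 0.62 / 0.814248
r_corrected = 0.7614

0.7614


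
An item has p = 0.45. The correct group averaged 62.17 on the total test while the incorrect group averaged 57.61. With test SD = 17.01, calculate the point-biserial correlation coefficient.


q = 1 - p = 0.55
rpb = ((M1 - M0) / SD) * sqrt(p * q)
rpb = ((62.17 - 57.61) / 17.01) * sqrt(0.45 * 0.55)
rpb = 0.1334

0.1334


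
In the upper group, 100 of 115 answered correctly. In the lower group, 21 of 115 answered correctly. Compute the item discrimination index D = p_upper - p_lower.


p_upper = 100/115 = 0.8696
p_lower = 21/115 = 0.1826
D = 0.8696 - 0.1826 = 0.687

0.687


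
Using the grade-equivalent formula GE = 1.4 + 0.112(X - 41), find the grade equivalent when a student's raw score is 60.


raw - median = 60 - 41 = 19
slope * diff = 0.112 * 19 = 2.128
GE = 1.4 + 2.128
GE = 3.528

3.528


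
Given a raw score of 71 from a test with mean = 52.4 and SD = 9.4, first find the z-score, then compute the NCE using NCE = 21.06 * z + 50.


z = (X - mean) / SD = (71 - 52.4) / 9.4
z = 18.6 / 9.4
z = 1.9787
NCE = NCE = 21.06z + 50
Carry z at full precision (z = 18.6 / 9.4) into the conversion:
NCE = 21.06 * (18.6 / 9.4) + 50 = 391.716 / 9.4 + 50
NCE = 41.6719 + 50
NCE = 91.6719

91.6719


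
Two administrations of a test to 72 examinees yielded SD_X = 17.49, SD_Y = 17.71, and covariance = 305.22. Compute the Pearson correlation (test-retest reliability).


r = cov(X,Y) / (SD_X * SD_Y)
r = 305.22 / (17.49 * 17.71)
r = 305.22 / 309.7479
r = 0.9854

0.9854


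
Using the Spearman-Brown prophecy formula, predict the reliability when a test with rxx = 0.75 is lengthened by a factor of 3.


r_new = (n * rxx) / (1 + (n-1) * rxx)
r_new = (3 * 0.75) / (1 + 2 * 0.75)
r_new = 2.25 / 2.5
r_new = 0.9

0.9


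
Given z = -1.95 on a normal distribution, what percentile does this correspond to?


CDF(z) = 0.5 * (1 + erf(z/sqrt(2)))
erf(-1.3789) = -0.9488
CDF = 0.0256
Percentile rank = 0.0256 * 100 = 2.56

2.56


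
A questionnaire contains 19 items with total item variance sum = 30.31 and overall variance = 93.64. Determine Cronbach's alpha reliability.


alpha = (k/(k-1)) * (1 - sum(si^2)/s_total^2)
= (19/18) * (1 - 30.31/93.64)
alpha = 0.7139

0.7139


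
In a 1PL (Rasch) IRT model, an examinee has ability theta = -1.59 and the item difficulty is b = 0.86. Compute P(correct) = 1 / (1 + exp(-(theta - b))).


theta - b = -1.59 - 0.86 = -2.45
exp(-(theta - b)) = exp(2.45) = 11.5883
P = 1 / (1 + 11.5883)
P = 0.0794

0.0794


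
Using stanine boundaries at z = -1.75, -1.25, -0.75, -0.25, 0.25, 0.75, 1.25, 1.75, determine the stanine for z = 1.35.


Stanine boundaries: [-1.75, -1.25, -0.75, -0.25, 0.25, 0.75, 1.25, 1.75]
z = 1.35
Check each boundary:
  z >= -1.75 -> could be stanine 2
  z >= -1.25 -> could be stanine 3
  z >= -0.75 -> could be stanine 4
  z >= -0.25 -> could be stanine 5
  z >= 0.25 -> could be stanine 6
  z >= 0.75 -> could be stanine 7
  z >= 1.25 -> could be stanine 8
  z < 1.75
Highest qualifying boundary gives stanine = 8

8


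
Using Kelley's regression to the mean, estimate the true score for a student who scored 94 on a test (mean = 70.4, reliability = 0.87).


T_est = rxx * X + (1 - rxx) * mean
T_est = 0.87 * 94 + 0.13 * 70.4
T_est = 81.78 + 9.152
T_est = 90.932

90.932


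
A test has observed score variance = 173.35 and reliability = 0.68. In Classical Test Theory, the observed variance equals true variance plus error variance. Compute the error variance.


var_true = rxx * var_obs = 0.68 * 173.35 = 117.878
var_error = var_obs - var_true
var_error = 173.35 - 117.878
var_error = 55.472

55.472


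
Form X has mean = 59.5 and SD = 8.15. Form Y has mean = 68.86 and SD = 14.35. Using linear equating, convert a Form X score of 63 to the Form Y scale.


slope = SD_Y / SD_X = 14.35 / 8.15 ~ 1.7607
intercept = mean_Y - slope * mean_X = 68.86 - (14.35 / 8.15) * 59.5 ~ -35.9038
Y = slope * X + intercept. To avoid rounding drift from the rounded slope/intercept, evaluate the equivalent form Y = mean_Y + SD_Y * (X - mean_X) / SD_X at full precision:
Y = 68.86 + 14.35 * (63 - 59.5) / 8.15
Y = 68.86 + 14.35 * 3.5 / 8.15
Y = 68.86 + 50.225 / 8.15
Y = 68.86 + 6.1626
Y = 75.0226

75.0226


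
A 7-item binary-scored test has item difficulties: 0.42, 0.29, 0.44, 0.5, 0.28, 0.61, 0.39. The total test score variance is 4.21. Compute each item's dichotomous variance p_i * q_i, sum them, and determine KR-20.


For each item, compute p_i * q_i:
  Item 1: 0.42 * 0.58 = 0.2436
  Item 2: 0.29 * 0.71 = 0.2059
  Item 3: 0.44 * 0.56 = 0.2464
  Item 4: 0.5 * 0.5 = 0.25
  Item 5: 0.28 * 0.72 = 0.2016
  Item 6: 0.61 * 0.39 = 0.2379
  Item 7: 0.39 * 0.61 = 0.2379
Sum(p_i * q_i) = 0.2436 + 0.2059 + 0.2464 + 0.25 + 0.2016 + 0.2379 + 0.2379 = 1.6233
KR-20 = (k/(k-1)) * (1 - Sum(p_i*q_i) / Var_total)
= (7/6) * (1 - 1.6233/4.21)
= 1.1667 * 0.6144
KR-20 = 0.7168

0.7168


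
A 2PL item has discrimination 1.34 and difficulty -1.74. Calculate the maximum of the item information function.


For 2PL, max info at theta = b = -1.74
I_max = a^2 / 4 = 1.34^2 / 4
= 1.7956 / 4
I_max = 0.4489

0.4489


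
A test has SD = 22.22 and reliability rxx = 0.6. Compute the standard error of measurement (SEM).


SEM = SD * sqrt(1 - rxx)
SEM = 22.22 * sqrt(1 - 0.6)
SEM = 22.22 * sqrt(0.4) = 22.22 * 0.632456
SEM = 14.0532

14.0532


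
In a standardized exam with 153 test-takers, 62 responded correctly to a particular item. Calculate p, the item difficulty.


Item difficulty p = number correct / total examinees
p = 62 / 153
p = 0.4052

0.4052


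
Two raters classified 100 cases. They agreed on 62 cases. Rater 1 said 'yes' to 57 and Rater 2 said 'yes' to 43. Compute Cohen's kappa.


P_o = 62/100 = 0.62
P_e = (57*43 + 43*57) / 10000 = 0.4902
kappa = (P_o - P_e) / (1 - P_e)
kappa = (0.62 - 0.4902) / (1 - 0.4902)
kappa = 0.2546

0.2546


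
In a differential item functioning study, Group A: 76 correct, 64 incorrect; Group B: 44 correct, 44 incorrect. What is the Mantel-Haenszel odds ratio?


Odds_A = 76/64 = 1.1875
Odds_B = 44/44 = 1.0
OR = Odds_A / Odds_B = 1.1875 / 1.0
Exactly, OR = (76 * 44) / (64 * 44) = 3344 / 2816
OR = 1.1875

1.1875


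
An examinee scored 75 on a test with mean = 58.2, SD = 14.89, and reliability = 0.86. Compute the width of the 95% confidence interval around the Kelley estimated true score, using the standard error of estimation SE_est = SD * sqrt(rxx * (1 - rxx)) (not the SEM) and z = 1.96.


True score estimate = 0.86*75 + 0.14*58.2 = 72.648
SE_est = SD * sqrt(rxx * (1 - rxx)) = 14.89 * sqrt(0.86 * 0.14) = 14.89 * sqrt(0.1204) = 5.166637
CI = T_est +/- z * SE_est, so width = 2 * z * SE_est = 2 * 1.96 * 5.166637
Width = 20.2532

20.2532


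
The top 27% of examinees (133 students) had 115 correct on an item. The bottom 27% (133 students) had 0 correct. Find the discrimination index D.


p_upper = 115/133 = 0.8647
p_lower = 0/133 = 0.0
D = 0.8647 - 0.0 = 0.8647

0.8647


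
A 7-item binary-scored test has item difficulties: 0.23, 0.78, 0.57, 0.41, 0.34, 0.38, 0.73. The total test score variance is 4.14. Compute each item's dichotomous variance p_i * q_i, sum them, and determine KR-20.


For each item, compute p_i * q_i:
  Item 1: 0.23 * 0.77 = 0.1771
  Item 2: 0.78 * 0.22 = 0.1716
  Item 3: 0.57 * 0.43 = 0.2451
  Item 4: 0.41 * 0.59 = 0.2419
  Item 5: 0.34 * 0.66 = 0.2244
  Item 6: 0.38 * 0.62 = 0.2356
  Item 7: 0.73 * 0.27 = 0.1971
Sum(p_i * q_i) = 0.1771 + 0.1716 + 0.2451 + 0.2419 + 0.2244 + 0.2356 + 0.1971 = 1.4928
KR-20 = (k/(k-1)) * (1 - Sum(p_i*q_i) / Var_total)
= (7/6) * (1 - 1.4928/4.14)
= 1.1667 * 0.6394
KR-20 = 0.746

0.746


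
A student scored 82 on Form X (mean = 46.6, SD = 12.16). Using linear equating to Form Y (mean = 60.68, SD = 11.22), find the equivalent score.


slope = SD_Y / SD_X = 11.22 / 12.16 ~ 0.9227
intercept = mean_Y - slope * mean_X = 60.68 - (11.22 / 12.16) * 46.6 ~ 17.6823
Y = slope * X + intercept. To avoid rounding drift from the rounded slope/intercept, evaluate the equivalent form Y = mean_Y + SD_Y * (X - mean_X) / SD_X at full precision:
Y = 60.68 + 11.22 * (82 - 46.6) / 12.16
Y = 60.68 + 11.22 * 35.4 / 12.16
Y = 60.68 + 397.188 / 12.16
Y = 60.68 + 32.6635
Y = 93.3435

93.3435


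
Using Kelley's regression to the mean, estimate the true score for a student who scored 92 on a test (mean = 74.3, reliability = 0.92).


T_est = rxx * X + (1 - rxx) * mean
T_est = 0.92 * 92 + 0.08 * 74.3
T_est = 84.64 + 5.944
T_est = 90.584

90.584


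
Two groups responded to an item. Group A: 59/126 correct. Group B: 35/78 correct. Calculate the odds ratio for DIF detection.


Odds_A = 59/67 = 0.8806
Odds_B = 35/43 = 0.814
OR = Odds_A / Odds_B = 0.8806 / 0.814
Exactly, OR = (59 * 43) / (67 * 35) = 2537 / 2345
OR = 1.0819

1.0819


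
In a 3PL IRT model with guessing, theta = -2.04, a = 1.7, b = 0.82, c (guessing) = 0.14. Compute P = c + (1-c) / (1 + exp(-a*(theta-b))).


logit = 1.7*(-2.04 - 0.82) = -4.862
P* = 1/(1 + exp(--4.862)) = 0.0077
P = 0.14 + (1 - 0.14) * 0.0077
P = 0.1466

0.1466


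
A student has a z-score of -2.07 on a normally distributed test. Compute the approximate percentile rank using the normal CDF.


CDF(z) = 0.5 * (1 + erf(z/sqrt(2)))
erf(-1.4637) = -0.9615
CDF = 0.0192
Percentile rank = 0.0192 * 100 = 1.92

1.92


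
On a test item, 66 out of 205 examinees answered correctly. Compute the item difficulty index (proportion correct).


Item difficulty p = number correct / total examinees
p = 66 / 205
p = 0.322

0.322


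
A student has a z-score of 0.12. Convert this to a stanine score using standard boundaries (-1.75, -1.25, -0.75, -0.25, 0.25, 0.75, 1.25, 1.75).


Stanine boundaries: [-1.75, -1.25, -0.75, -0.25, 0.25, 0.75, 1.25, 1.75]
z = 0.12
Check each boundary:
  z >= -1.75 -> could be stanine 2
  z >= -1.25 -> could be stanine 3
  z >= -0.75 -> could be stanine 4
  z >= -0.25 -> could be stanine 5
  z < 0.25
  z < 0.75
  z < 1.25
  z < 1.75
Highest qualifying boundary gives stanine = 5

5


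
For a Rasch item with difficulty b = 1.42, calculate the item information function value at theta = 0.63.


P = 1/(1+exp(-(0.63-1.42))) = 0.3122
I = P*(1-P) = 0.3122 * 0.6878
I = 0.2147

0.2147


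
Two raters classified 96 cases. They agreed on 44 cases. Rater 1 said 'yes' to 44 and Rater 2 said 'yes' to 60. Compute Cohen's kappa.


P_o = 44/96 = 0.458333
P_e = (44*60 + 52*36) / 9216 = 0.489583
kappa = (P_o - P_e) / (1 - P_e)
kappa = (0.458333 - 0.489583) / (1 - 0.489583)
kappa = -0.0612

-0.0612


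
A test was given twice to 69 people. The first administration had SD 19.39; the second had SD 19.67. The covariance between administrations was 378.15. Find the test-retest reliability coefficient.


r = cov(X,Y) / (SD_X * SD_Y)
r = 378.15 / (19.39 * 19.67)
r = 378.15 / 381.4013
r = 0.9915

0.9915


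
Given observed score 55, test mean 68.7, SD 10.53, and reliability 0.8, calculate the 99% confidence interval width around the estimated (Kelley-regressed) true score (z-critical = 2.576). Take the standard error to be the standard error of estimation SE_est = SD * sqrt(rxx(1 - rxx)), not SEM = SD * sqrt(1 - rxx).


True score estimate = 0.8*55 + 0.2*68.7 = 57.74
SE_est = SD * sqrt(rxx * (1 - rxx)) = 10.53 * sqrt(0.8 * 0.2) = 10.53 * sqrt(0.16) = 4.212
CI = T_est +/- z * SE_est, so width = 2 * z * SE_est = 2 * 2.576 * 4.212
Width = 21.7002

21.7002


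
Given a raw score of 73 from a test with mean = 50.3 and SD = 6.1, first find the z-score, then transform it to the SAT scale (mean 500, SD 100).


z = (X - mean) / SD = (73 - 50.3) / 6.1
z = 22.7 / 6.1
z = 3.7213
SAT-scale = SAT = 500 + 100z
Carry z at full precision (z = 22.7 / 6.1) into the conversion:
SAT-scale = 500 + 100 * (22.7 / 6.1) = 500 + 2270 / 6.1
SAT-scale = 500 + 372.1311
SAT-scale = 872.1311

872.1311


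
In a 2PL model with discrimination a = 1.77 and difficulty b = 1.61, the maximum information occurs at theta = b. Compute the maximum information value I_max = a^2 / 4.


For 2PL, max info at theta = b = 1.61
I_max = a^2 / 4 = 1.77^2 / 4
= 3.1329 / 4
I_max = 0.7832

0.7832


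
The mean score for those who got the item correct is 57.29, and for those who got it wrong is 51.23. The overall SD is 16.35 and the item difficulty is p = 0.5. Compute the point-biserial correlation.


q = 1 - p = 0.5
rpb = ((M1 - M0) / SD) * sqrt(p * q)
rpb = ((57.29 - 51.23) / 16.35) * sqrt(0.5 * 0.5)
rpb = 0.1853

0.1853


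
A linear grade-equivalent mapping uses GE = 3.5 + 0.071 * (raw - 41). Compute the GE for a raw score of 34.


raw - median = 34 - 41 = -7
slope * diff = 0.071 * -7 = -0.497
GE = 3.5 + -0.497
GE = 3.003

3.003


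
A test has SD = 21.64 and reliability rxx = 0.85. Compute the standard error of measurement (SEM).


SEM = SD * sqrt(1 - rxx)
SEM = 21.64 * sqrt(1 - 0.85)
SEM = 21.64 * sqrt(0.15) = 21.64 * 0.387298
SEM = 8.3811

8.3811


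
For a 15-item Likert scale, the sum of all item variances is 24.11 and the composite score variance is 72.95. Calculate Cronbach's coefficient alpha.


alpha = (k/(k-1)) * (1 - sum(si^2)/s_total^2)
= (15/14) * (1 - 24.11/72.95)
alpha = 0.7173

0.7173


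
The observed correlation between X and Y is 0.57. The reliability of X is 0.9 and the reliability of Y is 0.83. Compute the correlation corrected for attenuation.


r_corrected = rxy / sqrt(rxx * ryy)
= 0.57 / sqrt(0.9 * 0.83)
= 0.57 / sqrt(0.747)
= 0.57 / 0.864292
r_corrected = 0.6595

0.6595


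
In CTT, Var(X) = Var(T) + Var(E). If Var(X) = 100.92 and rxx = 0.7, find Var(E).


var_true = rxx * var_obs = 0.7 * 100.92 = 70.644
var_error = var_obs - var_true
var_error = 100.92 - 70.644
var_error = 30.276

30.276


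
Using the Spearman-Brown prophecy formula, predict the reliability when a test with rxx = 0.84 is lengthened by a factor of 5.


r_new = (n * rxx) / (1 + (n-1) * rxx)
r_new = (5 * 0.84) / (1 + 4 * 0.84)
r_new = 4.2 / 4.36
r_new = 0.9633

0.9633


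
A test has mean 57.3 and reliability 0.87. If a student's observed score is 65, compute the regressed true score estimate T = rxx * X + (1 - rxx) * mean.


T_est = rxx * X + (1 - rxx) * mean
T_est = 0.87 * 65 + 0.13 * 57.3
T_est = 56.55 + 7.449
T_est = 63.999

63.999


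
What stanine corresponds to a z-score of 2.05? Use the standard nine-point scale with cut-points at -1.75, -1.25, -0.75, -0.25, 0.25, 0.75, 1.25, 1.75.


Stanine boundaries: [-1.75, -1.25, -0.75, -0.25, 0.25, 0.75, 1.25, 1.75]
z = 2.05
Check each boundary:
  z >= -1.75 -> could be stanine 2
  z >= -1.25 -> could be stanine 3
  z >= -0.75 -> could be stanine 4
  z >= -0.25 -> could be stanine 5
  z >= 0.25 -> could be stanine 6
  z >= 0.75 -> could be stanine 7
  z >= 1.25 -> could be stanine 8
  z >= 1.75 -> could be stanine 9
Highest qualifying boundary gives stanine = 9

9


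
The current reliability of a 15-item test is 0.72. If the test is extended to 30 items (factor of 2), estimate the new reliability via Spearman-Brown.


r_new = (n * rxx) / (1 + (n-1) * rxx)
r_new = (2 * 0.72) / (1 + 1 * 0.72)
r_new = 1.44 / 1.72
r_new = 0.8372

0.8372


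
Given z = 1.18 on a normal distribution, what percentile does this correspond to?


CDF(z) = 0.5 * (1 + erf(z/sqrt(2)))
erf(0.8344) = 0.762
CDF = 0.881
Percentile rank = 0.881 * 100 = 88.1

88.1


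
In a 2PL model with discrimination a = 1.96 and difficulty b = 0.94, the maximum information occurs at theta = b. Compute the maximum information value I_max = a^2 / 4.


For 2PL, max info at theta = b = 0.94
I_max = a^2 / 4 = 1.96^2 / 4
= 3.8416 / 4
I_max = 0.9604

0.9604


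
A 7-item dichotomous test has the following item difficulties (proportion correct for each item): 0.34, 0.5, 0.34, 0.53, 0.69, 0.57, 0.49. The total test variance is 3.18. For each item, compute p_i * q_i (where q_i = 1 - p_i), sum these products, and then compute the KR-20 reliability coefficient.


For each item, compute p_i * q_i:
  Item 1: 0.34 * 0.66 = 0.2244
  Item 2: 0.5 * 0.5 = 0.25
  Item 3: 0.34 * 0.66 = 0.2244
  Item 4: 0.53 * 0.47 = 0.2491
  Item 5: 0.69 * 0.31 = 0.2139
  Item 6: 0.57 * 0.43 = 0.2451
  Item 7: 0.49 * 0.51 = 0.2499
Sum(p_i * q_i) = 0.2244 + 0.25 + 0.2244 + 0.2491 + 0.2139 + 0.2451 + 0.2499 = 1.6568
KR-20 = (k/(k-1)) * (1 - Sum(p_i*q_i) / Var_total)
= (7/6) * (1 - 1.6568/3.18)
= 1.1667 * 0.479
KR-20 = 0.5588

0.5588


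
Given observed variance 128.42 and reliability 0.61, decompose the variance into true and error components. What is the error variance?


var_true = rxx * var_obs = 0.61 * 128.42 = 78.3362
var_error = var_obs - var_true
var_error = 128.42 - 78.3362
var_error = 50.0838

50.0838


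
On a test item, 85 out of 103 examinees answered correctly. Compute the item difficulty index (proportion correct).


Item difficulty p = number correct / total examinees
p = 85 / 103
p = 0.8252

0.8252


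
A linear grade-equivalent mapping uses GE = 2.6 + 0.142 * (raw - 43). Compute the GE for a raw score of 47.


raw - median = 47 - 43 = 4
slope * diff = 0.142 * 4 = 0.568
GE = 2.6 + 0.568
GE = 3.168

3.168


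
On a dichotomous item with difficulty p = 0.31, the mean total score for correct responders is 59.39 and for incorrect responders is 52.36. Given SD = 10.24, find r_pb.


q = 1 - p = 0.69
rpb = ((M1 - M0) / SD) * sqrt(p * q)
rpb = ((59.39 - 52.36) / 10.24) * sqrt(0.31 * 0.69)
rpb = 0.3175

0.3175


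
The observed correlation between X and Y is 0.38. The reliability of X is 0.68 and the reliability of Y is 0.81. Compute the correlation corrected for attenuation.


r_corrected = rxy / sqrt(rxx * ryy)
= 0.38 / sqrt(0.68 * 0.81)
= 0.38 / sqrt(0.5508)
= 0.38 / 0.742159
r_corrected = 0.512

0.512


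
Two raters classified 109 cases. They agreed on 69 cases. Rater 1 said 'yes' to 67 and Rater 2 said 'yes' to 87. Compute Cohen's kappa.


P_o = 69/109 = 0.633028
P_e = (67*87 + 42*22) / 11881 = 0.568386
kappa = (P_o - P_e) / (1 - P_e)
kappa = (0.633028 - 0.568386) / (1 - 0.568386)
kappa = 0.1498

0.1498


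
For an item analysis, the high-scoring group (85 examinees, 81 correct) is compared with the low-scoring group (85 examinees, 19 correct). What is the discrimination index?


p_upper = 81/85 = 0.9529
p_lower = 19/85 = 0.2235
D = 0.9529 - 0.2235 = 0.7294

0.7294


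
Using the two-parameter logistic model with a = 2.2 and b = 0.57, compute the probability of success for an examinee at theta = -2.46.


a*(theta - b) = 2.2 * (-2.46 - 0.57) = -6.666
exp(--6.666) = 785.2483
P = 1 / (1 + 785.2483)
P = 0.0013

0.0013


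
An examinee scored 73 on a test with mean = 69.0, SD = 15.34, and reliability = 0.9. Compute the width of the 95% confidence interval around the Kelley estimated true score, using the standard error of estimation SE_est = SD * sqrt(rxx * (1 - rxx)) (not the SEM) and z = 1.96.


True score estimate = 0.9*73 + 0.1*69.0 = 72.6
SE_est = SD * sqrt(rxx * (1 - rxx)) = 15.34 * sqrt(0.9 * 0.1) = 15.34 * sqrt(0.09) = 4.602
CI = T_est +/- z * SE_est, so width = 2 * z * SE_est = 2 * 1.96 * 4.602
Width = 18.0398

18.0398


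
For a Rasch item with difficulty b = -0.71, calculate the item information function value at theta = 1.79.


P = 1/(1+exp(-(1.79--0.71))) = 0.9241
I = P*(1-P) = 0.9241 * 0.0759
I = 0.0701

0.0701


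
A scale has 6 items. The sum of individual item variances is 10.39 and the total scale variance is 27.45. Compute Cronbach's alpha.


alpha = (k/(k-1)) * (1 - sum(si^2)/s_total^2)
= (6/5) * (1 - 10.39/27.45)
alpha = 0.7458

0.7458


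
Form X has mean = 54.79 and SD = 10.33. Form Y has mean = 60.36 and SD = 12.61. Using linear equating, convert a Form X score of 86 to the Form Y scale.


slope = SD_Y / SD_X = 12.61 / 10.33 ~ 1.2207
intercept = mean_Y - slope * mean_X = 60.36 - (12.61 / 10.33) * 54.79 ~ -6.523
Y = slope * X + intercept. To avoid rounding drift from the rounded slope/intercept, evaluate the equivalent form Y = mean_Y + SD_Y * (X - mean_X) / SD_X at full precision:
Y = 60.36 + 12.61 * (86 - 54.79) / 10.33
Y = 60.36 + 12.61 * 31.21 / 10.33
Y = 60.36 + 393.5581 / 10.33
Y = 60.36 + 38.0986
Y = 98.4586

98.4586


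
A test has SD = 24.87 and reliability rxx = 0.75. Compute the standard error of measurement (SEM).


SEM = SD * sqrt(1 - rxx)
SEM = 24.87 * sqrt(1 - 0.75)
SEM = 24.87 * sqrt(0.25) = 24.87 * 0.5
SEM = 12.435

12.435


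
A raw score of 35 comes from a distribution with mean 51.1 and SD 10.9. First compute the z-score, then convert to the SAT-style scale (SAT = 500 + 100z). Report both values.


z = (X - mean) / SD = (35 - 51.1) / 10.9
z = -16.1 / 10.9
z = -1.4771
SAT-scale = SAT = 500 + 100z
Carry z at full precision (z = -16.1 / 10.9) into the conversion:
SAT-scale = 500 + 100 * (-16.1 / 10.9) = 500 + -1610 / 10.9
SAT-scale = 500 + -147.7064
SAT-scale = 352.2936

352.2936


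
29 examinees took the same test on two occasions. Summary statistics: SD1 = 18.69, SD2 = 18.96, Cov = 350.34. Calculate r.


r = cov(X,Y) / (SD_X * SD_Y)
r = 350.34 / (18.69 * 18.96)
r = 350.34 / 354.3624
r = 0.9886

0.9886


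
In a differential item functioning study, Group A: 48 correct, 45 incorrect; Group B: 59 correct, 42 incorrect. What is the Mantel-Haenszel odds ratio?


Odds_A = 48/45 = 1.0667
Odds_B = 59/42 = 1.4048
OR = Odds_A / Odds_B = 1.0667 / 1.4048
Exactly, OR = (48 * 42) / (45 * 59) = 2016 / 2655
OR = 0.7593

0.7593


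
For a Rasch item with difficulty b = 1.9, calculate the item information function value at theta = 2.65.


P = 1/(1+exp(-(2.65-1.9))) = 0.6792
I = P*(1-P) = 0.6792 * 0.3208
I = 0.2179

0.2179


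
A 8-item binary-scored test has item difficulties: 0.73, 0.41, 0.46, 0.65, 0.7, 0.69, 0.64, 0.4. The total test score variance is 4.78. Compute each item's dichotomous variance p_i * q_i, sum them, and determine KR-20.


For each item, compute p_i * q_i:
  Item 1: 0.73 * 0.27 = 0.1971
  Item 2: 0.41 * 0.59 = 0.2419
  Item 3: 0.46 * 0.54 = 0.2484
  Item 4: 0.65 * 0.35 = 0.2275
  Item 5: 0.7 * 0.3 = 0.21
  Item 6: 0.69 * 0.31 = 0.2139
  Item 7: 0.64 * 0.36 = 0.2304
  Item 8: 0.4 * 0.6 = 0.24
Sum(p_i * q_i) = 0.1971 + 0.2419 + 0.2484 + 0.2275 + 0.21 + 0.2139 + 0.2304 + 0.24 = 1.8092
KR-20 = (k/(k-1)) * (1 - Sum(p_i*q_i) / Var_total)
= (8/7) * (1 - 1.8092/4.78)
= 1.1429 * 0.6215
KR-20 = 0.7103

0.7103


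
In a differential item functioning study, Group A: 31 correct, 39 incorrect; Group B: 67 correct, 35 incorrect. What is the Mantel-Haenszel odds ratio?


Odds_A = 31/39 = 0.7949
Odds_B = 67/35 = 1.9143
OR = Odds_A / Odds_B = 0.7949 / 1.9143
Exactly, OR = (31 * 35) / (39 * 67) = 1085 / 2613
OR = 0.4152

0.4152


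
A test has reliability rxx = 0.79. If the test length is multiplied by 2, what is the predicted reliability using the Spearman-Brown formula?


r_new = (n * rxx) / (1 + (n-1) * rxx)
r_new = (2 * 0.79) / (1 + 1 * 0.79)
r_new = 1.58 / 1.79
r_new = 0.8827

0.8827


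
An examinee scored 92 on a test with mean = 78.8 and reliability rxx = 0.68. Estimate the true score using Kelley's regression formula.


T_est = rxx * X + (1 - rxx) * mean
T_est = 0.68 * 92 + 0.32 * 78.8
T_est = 62.56 + 25.216
T_est = 87.776

87.776


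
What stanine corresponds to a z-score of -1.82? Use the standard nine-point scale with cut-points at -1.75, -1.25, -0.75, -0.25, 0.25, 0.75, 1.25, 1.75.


Stanine boundaries: [-1.75, -1.25, -0.75, -0.25, 0.25, 0.75, 1.25, 1.75]
z = -1.82
Check each boundary:
  z < -1.75
  z < -1.25
  z < -0.75
  z < -0.25
  z < 0.25
  z < 0.75
  z < 1.25
  z < 1.75
Highest qualifying boundary gives stanine = 1

1


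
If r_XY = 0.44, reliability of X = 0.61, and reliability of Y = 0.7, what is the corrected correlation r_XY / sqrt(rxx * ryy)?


r_corrected = rxy / sqrt(rxx * ryy)
= 0.44 / sqrt(0.61 * 0.7)
= 0.44 / sqrt(0.427)
= 0.44 / 0.653452
r_corrected = 0.6733

0.6733


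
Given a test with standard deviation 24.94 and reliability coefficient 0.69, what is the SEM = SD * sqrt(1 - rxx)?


SEM = SD * sqrt(1 - rxx)
SEM = 24.94 * sqrt(1 - 0.69)
SEM = 24.94 * sqrt(0.31) = 24.94 * 0.556776
SEM = 13.886

13.886


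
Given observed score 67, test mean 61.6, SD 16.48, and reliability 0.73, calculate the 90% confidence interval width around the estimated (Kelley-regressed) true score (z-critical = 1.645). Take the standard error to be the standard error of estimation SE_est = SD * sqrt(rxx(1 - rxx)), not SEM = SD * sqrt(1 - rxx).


True score estimate = 0.73*67 + 0.27*61.6 = 65.542
SE_est = SD * sqrt(rxx * (1 - rxx)) = 16.48 * sqrt(0.73 * 0.27) = 16.48 * sqrt(0.1971) = 7.316452
CI = T_est +/- z * SE_est, so width = 2 * z * SE_est = 2 * 1.645 * 7.316452
Width = 24.0711

24.0711


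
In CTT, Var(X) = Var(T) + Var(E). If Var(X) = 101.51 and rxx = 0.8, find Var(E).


var_true = rxx * var_obs = 0.8 * 101.51 = 81.208
var_error = var_obs - var_true
var_error = 101.51 - 81.208
var_error = 20.302

20.302


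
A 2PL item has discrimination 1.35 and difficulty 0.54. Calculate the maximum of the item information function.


For 2PL, max info at theta = b = 0.54
I_max = a^2 / 4 = 1.35^2 / 4
= 1.8225 / 4
I_max = 0.4556

0.4556
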